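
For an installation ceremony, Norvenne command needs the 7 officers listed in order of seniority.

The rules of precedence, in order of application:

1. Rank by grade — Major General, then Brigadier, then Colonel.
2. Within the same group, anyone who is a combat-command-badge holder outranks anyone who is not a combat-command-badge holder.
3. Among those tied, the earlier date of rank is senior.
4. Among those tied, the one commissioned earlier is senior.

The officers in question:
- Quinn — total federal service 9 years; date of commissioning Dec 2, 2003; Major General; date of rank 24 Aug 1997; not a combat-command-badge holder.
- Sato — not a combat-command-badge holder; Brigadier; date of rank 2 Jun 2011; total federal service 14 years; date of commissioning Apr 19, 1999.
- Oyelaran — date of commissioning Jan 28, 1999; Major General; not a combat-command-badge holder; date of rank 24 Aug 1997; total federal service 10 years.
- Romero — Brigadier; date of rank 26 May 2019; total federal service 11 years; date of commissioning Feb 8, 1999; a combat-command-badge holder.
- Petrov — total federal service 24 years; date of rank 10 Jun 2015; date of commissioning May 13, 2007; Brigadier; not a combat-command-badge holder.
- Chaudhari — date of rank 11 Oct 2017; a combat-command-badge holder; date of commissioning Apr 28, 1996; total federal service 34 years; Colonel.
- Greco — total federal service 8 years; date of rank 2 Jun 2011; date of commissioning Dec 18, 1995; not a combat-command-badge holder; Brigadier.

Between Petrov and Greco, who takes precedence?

Greco

By grade: Oyelaran and Quinn (Major General); then Romero, Greco, Sato and Petrov (Brigadier); then Chaudhari (Colonel).
Oyelaran and Quinn are each not a combat-command-badge holder, so the next rule applies.
Oyelaran and Quinn both have date of rank 24 Aug 1997, so the next rule applies.
Among Oyelaran and Quinn, by date of commissioning (earlier first): Oyelaran (Jan 28, 1999) before Quinn (Dec 2, 2003).
Among Romero, Greco, Sato and Petrov, a combat-command-badge holder before not a combat-command-badge holder: Romero (a combat-command-badge holder) before Greco, Sato and Petrov (not a combat-command-badge holder).
Among Greco, Sato and Petrov, by date of rank (earlier first): Greco and Sato (2 Jun 2011) before Petrov (10 Jun 2015).
Among Greco and Sato, by date of commissioning (earlier first): Greco (Dec 18, 1995) before Sato (Apr 19, 1999).
So Greco takes precedence.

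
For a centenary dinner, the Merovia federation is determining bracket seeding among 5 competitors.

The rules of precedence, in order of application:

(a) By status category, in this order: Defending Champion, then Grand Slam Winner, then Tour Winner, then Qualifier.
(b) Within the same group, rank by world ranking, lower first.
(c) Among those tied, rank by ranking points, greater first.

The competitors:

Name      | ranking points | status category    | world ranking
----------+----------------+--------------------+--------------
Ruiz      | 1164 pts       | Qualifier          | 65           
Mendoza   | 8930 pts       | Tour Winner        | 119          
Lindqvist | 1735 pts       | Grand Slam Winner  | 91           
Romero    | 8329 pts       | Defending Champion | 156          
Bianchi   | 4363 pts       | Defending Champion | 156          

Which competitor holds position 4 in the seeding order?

Mendoza

By status category: Romero and Bianchi (Defending Champion); then Lindqvist (Grand Slam Winner); then Mendoza (Tour Winner); then Ruiz (Qualifier).
Romero and Bianchi both have world ranking 156, so the next rule applies.
Among Romero and Bianchi, by ranking points (higher first): Romero (8329 pts) before Bianchi (4363 pts).
Order: Romero, Bianchi, Lindqvist, Mendoza, Ruiz.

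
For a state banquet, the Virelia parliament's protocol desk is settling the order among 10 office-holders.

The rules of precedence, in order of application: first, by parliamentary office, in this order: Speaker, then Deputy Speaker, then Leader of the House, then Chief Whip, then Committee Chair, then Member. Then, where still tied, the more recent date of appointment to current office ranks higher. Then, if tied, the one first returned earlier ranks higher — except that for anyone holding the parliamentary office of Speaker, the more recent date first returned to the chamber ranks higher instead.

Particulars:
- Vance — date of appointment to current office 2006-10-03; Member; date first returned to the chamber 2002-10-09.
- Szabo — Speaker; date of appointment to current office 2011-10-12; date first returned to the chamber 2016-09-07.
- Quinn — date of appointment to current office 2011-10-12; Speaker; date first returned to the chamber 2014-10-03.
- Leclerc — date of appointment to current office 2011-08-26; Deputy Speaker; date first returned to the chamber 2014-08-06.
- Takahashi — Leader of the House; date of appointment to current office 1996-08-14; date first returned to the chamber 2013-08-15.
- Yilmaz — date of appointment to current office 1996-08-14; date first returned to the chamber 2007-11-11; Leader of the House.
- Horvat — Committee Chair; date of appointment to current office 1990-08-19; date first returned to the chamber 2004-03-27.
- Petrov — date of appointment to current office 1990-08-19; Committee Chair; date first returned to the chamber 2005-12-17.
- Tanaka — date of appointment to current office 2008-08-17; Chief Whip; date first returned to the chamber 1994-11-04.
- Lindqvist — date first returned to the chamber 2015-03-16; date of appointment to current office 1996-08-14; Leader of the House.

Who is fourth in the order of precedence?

By parliamentary office: Szabo and Quinn (Speaker); then Leclerc (Deputy Speaker); then Yilmaz, Takahashi and Lindqvist (Leader of the House); then Tanaka (Chief Whip); then Horvat and Petrov (Committee Chair); then Vance (Member).
Szabo and Quinn both have date of appointment to current office 2011-10-12, so the next rule applies.
Among Szabo and Quinn, by date first returned to the chamber (later first) (reversed rule for this group): Szabo (2016-09-07) before Quinn (2014-10-03).
Yilmaz, Takahashi and Lindqvist all have date of appointment to current office 1996-08-14, so the next rule applies.
Among Yilmaz, Takahashi and Lindqvist, by date first returned to the chamber (earlier first): Yilmaz (2007-11-11) before Takahashi (2013-08-15) before Lindqvist (2015-03-16).
Horvat and Petrov both have date of appointment to current office 1990-08-19, so the next rule applies.
Among Horvat and Petrov, by date first returned to the chamber (earlier first): Horvat (2004-03-27) before Petrov (2005-12-17).
Order: Szabo, Quinn, Leclerc, Yilmaz, Takahashi, Lindqvist, Tanaka, Horvat, Petrov, Vance.

Yilmaz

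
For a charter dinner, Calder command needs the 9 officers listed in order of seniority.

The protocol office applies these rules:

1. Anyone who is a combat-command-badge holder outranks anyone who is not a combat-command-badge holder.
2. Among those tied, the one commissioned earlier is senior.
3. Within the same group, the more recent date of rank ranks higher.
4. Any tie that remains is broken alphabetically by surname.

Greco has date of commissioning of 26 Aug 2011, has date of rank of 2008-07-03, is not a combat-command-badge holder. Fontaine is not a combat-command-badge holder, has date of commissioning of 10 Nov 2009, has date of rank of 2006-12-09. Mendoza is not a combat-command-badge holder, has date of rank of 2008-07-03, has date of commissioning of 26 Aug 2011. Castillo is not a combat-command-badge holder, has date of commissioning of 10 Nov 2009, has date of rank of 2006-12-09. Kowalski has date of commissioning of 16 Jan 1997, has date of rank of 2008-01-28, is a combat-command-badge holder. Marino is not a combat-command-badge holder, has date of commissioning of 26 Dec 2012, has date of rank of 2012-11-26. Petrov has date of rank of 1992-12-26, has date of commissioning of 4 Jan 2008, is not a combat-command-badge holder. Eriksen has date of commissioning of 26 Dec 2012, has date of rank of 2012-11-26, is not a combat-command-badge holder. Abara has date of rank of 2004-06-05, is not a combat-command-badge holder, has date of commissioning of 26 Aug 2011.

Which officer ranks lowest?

Marino

By the first rule: Kowalski (a combat-command-badge holder); then Petrov, Castillo, Fontaine, Greco, Mendoza, Abara, Eriksen and Marino (each not a combat-command-badge holder).
Among Petrov, Castillo, Fontaine, Greco, Mendoza, Abara, Eriksen and Marino, by date of commissioning (earlier first): Petrov (4 Jan 2008) before Castillo and Fontaine (10 Nov 2009) before Greco, Mendoza and Abara (26 Aug 2011) before Eriksen and Marino (26 Dec 2012).
Castillo and Fontaine both have date of rank 2006-12-09, so the next rule applies.
Among Castillo and Fontaine, alphabetically by surname: Castillo before Fontaine.
Among Greco, Mendoza and Abara, by date of rank (later first): Greco and Mendoza (2008-07-03) before Abara (2004-06-05).
Among Greco and Mendoza, alphabetically by surname: Greco before Mendoza.
Eriksen and Marino both have date of rank 2012-11-26, so the next rule applies.
Among Eriksen and Marino, alphabetically by surname: Eriksen before Marino.
Order: Kowalski, Petrov, Castillo, Fontaine, Greco, Mendoza, Abara, Eriksen, Marino.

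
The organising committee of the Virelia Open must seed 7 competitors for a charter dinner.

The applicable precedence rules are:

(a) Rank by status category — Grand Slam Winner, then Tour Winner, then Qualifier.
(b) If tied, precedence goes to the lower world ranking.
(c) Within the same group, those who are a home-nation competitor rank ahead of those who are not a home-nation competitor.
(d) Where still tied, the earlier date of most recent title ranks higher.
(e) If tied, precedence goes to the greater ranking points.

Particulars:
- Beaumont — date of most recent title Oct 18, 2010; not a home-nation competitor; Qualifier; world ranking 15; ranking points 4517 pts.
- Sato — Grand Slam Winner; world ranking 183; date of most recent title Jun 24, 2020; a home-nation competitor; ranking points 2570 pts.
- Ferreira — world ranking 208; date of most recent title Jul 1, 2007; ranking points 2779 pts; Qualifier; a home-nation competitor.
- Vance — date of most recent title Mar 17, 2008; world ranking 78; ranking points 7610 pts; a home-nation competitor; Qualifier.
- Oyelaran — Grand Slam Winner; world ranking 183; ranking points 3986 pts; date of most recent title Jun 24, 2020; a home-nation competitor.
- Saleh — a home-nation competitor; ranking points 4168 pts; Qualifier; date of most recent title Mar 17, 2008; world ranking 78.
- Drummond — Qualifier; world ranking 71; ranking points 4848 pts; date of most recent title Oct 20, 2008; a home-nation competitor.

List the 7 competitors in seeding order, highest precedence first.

Oyelaran, Sato, Beaumont, Drummond, Vance, Saleh, Ferreira

By status category: Oyelaran and Sato (Grand Slam Winner); then Beaumont, Drummond, Vance, Saleh and Ferreira (Qualifier).
Oyelaran and Sato both have world ranking 183, so the next rule applies.
Oyelaran and Sato are each a home-nation competitor, so the next rule applies.
Oyelaran and Sato both have date of most recent title Jun 24, 2020, so the next rule applies.
Among Oyelaran and Sato, by ranking points (higher first): Oyelaran (3986 pts) before Sato (2570 pts).
Among Beaumont, Drummond, Vance, Saleh and Ferreira, by world ranking (lower first): Beaumont (15) before Drummond (71) before Vance and Saleh (78) before Ferreira (208).
Vance and Saleh are each a home-nation competitor, so the next rule applies.
Vance and Saleh both have date of most recent title Mar 17, 2008, so the next rule applies.
Among Vance and Saleh, by ranking points (higher first): Vance (7610 pts) before Saleh (4168 pts).
Full order: Oyelaran, Sato, Beaumont, Drummond, Vance, Saleh, Ferreira.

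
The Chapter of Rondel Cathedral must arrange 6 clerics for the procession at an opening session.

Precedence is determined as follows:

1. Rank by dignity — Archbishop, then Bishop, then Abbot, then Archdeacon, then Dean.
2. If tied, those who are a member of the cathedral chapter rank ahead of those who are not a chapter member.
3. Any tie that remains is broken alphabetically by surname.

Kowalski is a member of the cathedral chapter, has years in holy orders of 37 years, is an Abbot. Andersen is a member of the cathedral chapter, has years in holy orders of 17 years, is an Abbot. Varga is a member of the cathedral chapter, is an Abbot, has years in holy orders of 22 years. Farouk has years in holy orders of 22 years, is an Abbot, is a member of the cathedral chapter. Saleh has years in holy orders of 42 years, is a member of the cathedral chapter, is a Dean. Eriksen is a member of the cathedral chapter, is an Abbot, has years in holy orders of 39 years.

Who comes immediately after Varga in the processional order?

Saleh

By dignity: Andersen, Eriksen, Farouk, Kowalski and Varga (Abbot); then Saleh (Dean).
Andersen, Eriksen, Farouk, Kowalski and Varga are each a member of the cathedral chapter, so the next rule applies.
Among Andersen, Eriksen, Farouk, Kowalski and Varga, alphabetically by surname: Andersen before Eriksen before Farouk before Kowalski before Varga.
Order: Andersen, Eriksen, Farouk, Kowalski, Varga, Saleh.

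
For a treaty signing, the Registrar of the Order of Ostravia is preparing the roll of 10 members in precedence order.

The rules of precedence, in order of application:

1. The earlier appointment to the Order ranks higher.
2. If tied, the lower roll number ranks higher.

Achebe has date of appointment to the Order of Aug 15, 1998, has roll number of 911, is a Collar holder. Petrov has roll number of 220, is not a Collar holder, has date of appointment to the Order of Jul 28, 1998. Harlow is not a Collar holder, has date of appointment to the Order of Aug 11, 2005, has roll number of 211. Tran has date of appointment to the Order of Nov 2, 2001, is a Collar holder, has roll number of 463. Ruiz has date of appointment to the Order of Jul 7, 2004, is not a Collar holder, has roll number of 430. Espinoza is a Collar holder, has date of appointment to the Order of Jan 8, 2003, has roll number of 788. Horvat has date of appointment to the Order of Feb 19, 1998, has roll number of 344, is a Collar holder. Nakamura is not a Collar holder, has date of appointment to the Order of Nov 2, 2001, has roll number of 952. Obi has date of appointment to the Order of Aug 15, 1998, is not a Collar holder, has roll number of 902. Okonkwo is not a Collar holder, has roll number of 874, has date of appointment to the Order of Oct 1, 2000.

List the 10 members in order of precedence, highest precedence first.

Horvat, Petrov, Obi, Achebe, Okonkwo, Tran, Nakamura, Espinoza, Ruiz, Harlow

By date of appointment to the Order (earlier first): Horvat (Feb 19, 1998); then Petrov (Jul 28, 1998); then Obi and Achebe (both Aug 15, 1998); then Okonkwo (Oct 1, 2000); then Tran and Nakamura (both Nov 2, 2001); then Espinoza (Jan 8, 2003); then Ruiz (Jul 7, 2004); then Harlow (Aug 11, 2005).
Among Obi and Achebe, by roll number (lower first): Obi (902) before Achebe (911).
Among Tran and Nakamura, by roll number (lower first): Tran (463) before Nakamura (952).
Full order: Horvat, Petrov, Obi, Achebe, Okonkwo, Tran, Nakamura, Espinoza, Ruiz, Harlow.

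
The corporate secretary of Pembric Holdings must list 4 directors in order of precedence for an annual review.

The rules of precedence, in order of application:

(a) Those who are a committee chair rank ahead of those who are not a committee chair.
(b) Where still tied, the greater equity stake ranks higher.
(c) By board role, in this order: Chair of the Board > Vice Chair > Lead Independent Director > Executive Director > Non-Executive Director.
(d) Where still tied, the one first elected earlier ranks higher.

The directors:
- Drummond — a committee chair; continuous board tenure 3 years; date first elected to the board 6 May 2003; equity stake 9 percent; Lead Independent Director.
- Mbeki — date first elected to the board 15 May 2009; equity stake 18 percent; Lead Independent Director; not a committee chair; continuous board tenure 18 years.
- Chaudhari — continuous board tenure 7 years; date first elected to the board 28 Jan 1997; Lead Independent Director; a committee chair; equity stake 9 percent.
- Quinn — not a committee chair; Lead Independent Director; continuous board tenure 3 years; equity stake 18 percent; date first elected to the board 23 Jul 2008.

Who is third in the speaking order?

Quinn

By the first rule: Chaudhari and Drummond (both a committee chair); then Quinn and Mbeki (both not a committee chair).
Chaudhari and Drummond both have equity stake 9 percent, so the next rule applies.
Chaudhari and Drummond are each Lead Independent Director, so the next rule applies.
Among Chaudhari and Drummond, by date first elected to the board (earlier first): Chaudhari (28 Jan 1997) before Drummond (6 May 2003).
Quinn and Mbeki both have equity stake 18 percent, so the next rule applies.
Quinn and Mbeki are each Lead Independent Director, so the next rule applies.
Among Quinn and Mbeki, by date first elected to the board (earlier first): Quinn (23 Jul 2008) before Mbeki (15 May 2009).
Order: Chaudhari, Drummond, Quinn, Mbeki.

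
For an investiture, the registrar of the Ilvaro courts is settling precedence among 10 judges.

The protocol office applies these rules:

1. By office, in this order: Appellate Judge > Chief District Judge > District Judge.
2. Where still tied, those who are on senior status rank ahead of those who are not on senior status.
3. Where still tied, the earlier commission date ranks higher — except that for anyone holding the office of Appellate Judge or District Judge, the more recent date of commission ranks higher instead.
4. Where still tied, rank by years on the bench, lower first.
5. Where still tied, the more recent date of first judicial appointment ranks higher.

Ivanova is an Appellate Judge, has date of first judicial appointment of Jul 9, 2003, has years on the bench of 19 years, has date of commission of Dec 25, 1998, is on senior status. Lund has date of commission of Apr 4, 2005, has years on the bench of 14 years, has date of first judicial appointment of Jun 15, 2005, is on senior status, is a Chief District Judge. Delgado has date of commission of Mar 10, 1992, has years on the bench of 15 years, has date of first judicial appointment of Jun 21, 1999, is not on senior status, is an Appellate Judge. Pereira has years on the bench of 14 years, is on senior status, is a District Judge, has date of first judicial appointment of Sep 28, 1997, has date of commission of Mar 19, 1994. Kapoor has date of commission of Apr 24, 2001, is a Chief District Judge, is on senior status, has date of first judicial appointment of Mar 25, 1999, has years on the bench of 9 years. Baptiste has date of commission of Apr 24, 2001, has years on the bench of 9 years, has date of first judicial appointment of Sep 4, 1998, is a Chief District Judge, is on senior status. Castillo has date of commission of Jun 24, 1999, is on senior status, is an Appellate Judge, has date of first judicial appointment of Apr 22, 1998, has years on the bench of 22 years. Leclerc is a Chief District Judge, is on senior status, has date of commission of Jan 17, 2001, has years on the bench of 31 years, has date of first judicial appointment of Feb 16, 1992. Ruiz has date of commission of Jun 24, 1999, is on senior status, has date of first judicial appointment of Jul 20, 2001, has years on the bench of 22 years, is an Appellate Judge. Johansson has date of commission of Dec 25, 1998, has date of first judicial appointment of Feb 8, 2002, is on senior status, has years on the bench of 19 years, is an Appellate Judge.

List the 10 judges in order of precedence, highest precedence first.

By office: Ruiz, Castillo, Ivanova, Johansson and Delgado (Appellate Judge); then Leclerc, Kapoor, Baptiste and Lund (Chief District Judge); then Pereira (District Judge).
Among Ruiz, Castillo, Ivanova, Johansson and Delgado, on senior status before not on senior status: Ruiz, Castillo, Ivanova and Johansson (on senior status) before Delgado (not on senior status).
Among Ruiz, Castillo, Ivanova and Johansson, by date of commission (later first) (reversed rule for this group): Ruiz and Castillo (Jun 24, 1999) before Ivanova and Johansson (Dec 25, 1998).
Ruiz and Castillo both have years on the bench 22 years, so the next rule applies.
Among Ruiz and Castillo, by date of first judicial appointment (later first): Ruiz (Jul 20, 2001) before Castillo (Apr 22, 1998).
Ivanova and Johansson both have years on the bench 19 years, so the next rule applies.
Among Ivanova and Johansson, by date of first judicial appointment (later first): Ivanova (Jul 9, 2003) before Johansson (Feb 8, 2002).
Leclerc, Kapoor, Baptiste and Lund are each on senior status, so the next rule applies.
Among Leclerc, Kapoor, Baptiste and Lund, by date of commission (earlier first): Leclerc (Jan 17, 2001) before Kapoor and Baptiste (Apr 24, 2001) before Lund (Apr 4, 2005).
Kapoor and Baptiste both have years on the bench 9 years, so the next rule applies.
Among Kapoor and Baptiste, by date of first judicial appointment (later first): Kapoor (Mar 25, 1999) before Baptiste (Sep 4, 1998).
Full order: Ruiz, Castillo, Ivanova, Johansson, Delgado, Leclerc, Kapoor, Baptiste, Lund, Pereira.

Ruiz, Castillo, Ivanova, Johansson, Delgado, Leclerc, Kapoor, Baptiste, Lund, Pereira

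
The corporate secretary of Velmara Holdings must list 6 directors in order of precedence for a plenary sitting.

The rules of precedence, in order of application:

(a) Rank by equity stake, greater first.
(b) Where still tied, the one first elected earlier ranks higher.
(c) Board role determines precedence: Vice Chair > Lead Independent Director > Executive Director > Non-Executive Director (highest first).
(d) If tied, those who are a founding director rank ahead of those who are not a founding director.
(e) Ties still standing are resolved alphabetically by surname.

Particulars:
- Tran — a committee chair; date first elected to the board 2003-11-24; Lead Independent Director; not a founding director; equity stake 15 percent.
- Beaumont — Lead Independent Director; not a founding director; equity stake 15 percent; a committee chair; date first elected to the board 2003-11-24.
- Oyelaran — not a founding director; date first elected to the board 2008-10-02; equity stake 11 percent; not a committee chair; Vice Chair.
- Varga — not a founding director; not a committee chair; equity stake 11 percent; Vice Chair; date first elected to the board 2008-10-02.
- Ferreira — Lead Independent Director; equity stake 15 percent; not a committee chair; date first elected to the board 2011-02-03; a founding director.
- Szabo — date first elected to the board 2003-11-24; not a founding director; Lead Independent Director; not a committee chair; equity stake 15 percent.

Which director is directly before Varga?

By equity stake (higher first): Beaumont, Szabo, Tran and Ferreira (each 15 percent); then Oyelaran and Varga (both 11 percent).
Among Beaumont, Szabo, Tran and Ferreira, by date first elected to the board (earlier first): Beaumont, Szabo and Tran (2003-11-24) before Ferreira (2011-02-03).
Beaumont, Szabo and Tran are each Lead Independent Director, so the next rule applies.
Beaumont, Szabo and Tran are each not a founding director, so the next rule applies.
Among Beaumont, Szabo and Tran, alphabetically by surname: Beaumont before Szabo before Tran.
Oyelaran and Varga both have date first elected to the board 2008-10-02, so the next rule applies.
Oyelaran and Varga are each Vice Chair, so the next rule applies.
Oyelaran and Varga are each not a founding director, so the next rule applies.
Among Oyelaran and Varga, alphabetically by surname: Oyelaran before Varga.
Order: Beaumont, Szabo, Tran, Ferreira, Oyelaran, Varga.

Oyelaran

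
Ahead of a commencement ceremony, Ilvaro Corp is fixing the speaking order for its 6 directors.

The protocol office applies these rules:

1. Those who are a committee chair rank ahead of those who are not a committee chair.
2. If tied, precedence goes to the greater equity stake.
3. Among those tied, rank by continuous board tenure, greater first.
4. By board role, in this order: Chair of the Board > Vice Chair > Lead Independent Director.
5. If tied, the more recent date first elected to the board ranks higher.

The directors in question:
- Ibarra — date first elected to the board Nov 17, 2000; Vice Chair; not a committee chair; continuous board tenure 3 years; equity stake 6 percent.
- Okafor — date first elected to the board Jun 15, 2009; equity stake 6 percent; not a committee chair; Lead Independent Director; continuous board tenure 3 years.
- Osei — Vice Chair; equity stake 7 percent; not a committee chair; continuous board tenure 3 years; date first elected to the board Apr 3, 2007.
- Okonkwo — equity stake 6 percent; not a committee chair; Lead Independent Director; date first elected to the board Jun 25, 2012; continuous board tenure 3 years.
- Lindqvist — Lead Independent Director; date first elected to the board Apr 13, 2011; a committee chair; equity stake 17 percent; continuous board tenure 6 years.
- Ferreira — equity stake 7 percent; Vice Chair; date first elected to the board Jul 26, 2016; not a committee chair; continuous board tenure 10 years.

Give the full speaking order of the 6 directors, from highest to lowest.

Lindqvist, Ferreira, Osei, Ibarra, Okonkwo, Okafor

By the first rule: Lindqvist (a committee chair); then Ferreira, Osei, Ibarra, Okonkwo and Okafor (each not a committee chair).
Among Ferreira, Osei, Ibarra, Okonkwo and Okafor, by equity stake (higher first): Ferreira and Osei (7 percent) before Ibarra, Okonkwo and Okafor (6 percent).
Among Ferreira and Osei, by continuous board tenure (higher first): Ferreira (10 years) before Osei (3 years).
Ibarra, Okonkwo and Okafor all have continuous board tenure 3 years, so the next rule applies.
Among Ibarra, Okonkwo and Okafor, by board role: Ibarra (Vice Chair) before Okonkwo and Okafor (Lead Independent Director).
Among Okonkwo and Okafor, by date first elected to the board (later first): Okonkwo (Jun 25, 2012) before Okafor (Jun 15, 2009).
Full order: Lindqvist, Ferreira, Osei, Ibarra, Okonkwo, Okafor.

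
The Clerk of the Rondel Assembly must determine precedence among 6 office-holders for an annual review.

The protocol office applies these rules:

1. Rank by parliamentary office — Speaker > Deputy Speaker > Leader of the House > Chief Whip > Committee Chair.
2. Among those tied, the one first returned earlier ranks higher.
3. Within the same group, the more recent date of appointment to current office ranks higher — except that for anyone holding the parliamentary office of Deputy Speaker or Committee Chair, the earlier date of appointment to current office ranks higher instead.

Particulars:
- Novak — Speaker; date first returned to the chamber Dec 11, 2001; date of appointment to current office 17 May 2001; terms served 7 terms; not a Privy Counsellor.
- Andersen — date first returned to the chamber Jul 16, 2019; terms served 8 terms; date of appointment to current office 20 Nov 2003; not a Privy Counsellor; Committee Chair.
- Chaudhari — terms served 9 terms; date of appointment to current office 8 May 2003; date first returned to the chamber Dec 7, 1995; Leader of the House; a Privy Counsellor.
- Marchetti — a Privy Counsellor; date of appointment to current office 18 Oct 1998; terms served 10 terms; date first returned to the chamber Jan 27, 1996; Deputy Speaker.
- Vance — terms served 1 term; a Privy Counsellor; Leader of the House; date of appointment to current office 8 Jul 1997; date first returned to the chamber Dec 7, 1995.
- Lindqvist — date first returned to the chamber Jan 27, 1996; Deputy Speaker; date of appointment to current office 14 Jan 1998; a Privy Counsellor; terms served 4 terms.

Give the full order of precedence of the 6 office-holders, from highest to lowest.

By parliamentary office: Novak (Speaker); then Lindqvist and Marchetti (Deputy Speaker); then Chaudhari and Vance (Leader of the House); then Andersen (Committee Chair).
Lindqvist and Marchetti both have date first returned to the chamber Jan 27, 1996, so the next rule applies.
Among Lindqvist and Marchetti, by date of appointment to current office (earlier first) (reversed rule for this group): Lindqvist (14 Jan 1998) before Marchetti (18 Oct 1998).
Chaudhari and Vance both have date first returned to the chamber Dec 7, 1995, so the next rule applies.
Among Chaudhari and Vance, by date of appointment to current office (later first): Chaudhari (8 May 2003) before Vance (8 Jul 1997).
Full order: Novak, Lindqvist, Marchetti, Chaudhari, Vance, Andersen.

Novak, Lindqvist, Marchetti, Chaudhari, Vance, Andersen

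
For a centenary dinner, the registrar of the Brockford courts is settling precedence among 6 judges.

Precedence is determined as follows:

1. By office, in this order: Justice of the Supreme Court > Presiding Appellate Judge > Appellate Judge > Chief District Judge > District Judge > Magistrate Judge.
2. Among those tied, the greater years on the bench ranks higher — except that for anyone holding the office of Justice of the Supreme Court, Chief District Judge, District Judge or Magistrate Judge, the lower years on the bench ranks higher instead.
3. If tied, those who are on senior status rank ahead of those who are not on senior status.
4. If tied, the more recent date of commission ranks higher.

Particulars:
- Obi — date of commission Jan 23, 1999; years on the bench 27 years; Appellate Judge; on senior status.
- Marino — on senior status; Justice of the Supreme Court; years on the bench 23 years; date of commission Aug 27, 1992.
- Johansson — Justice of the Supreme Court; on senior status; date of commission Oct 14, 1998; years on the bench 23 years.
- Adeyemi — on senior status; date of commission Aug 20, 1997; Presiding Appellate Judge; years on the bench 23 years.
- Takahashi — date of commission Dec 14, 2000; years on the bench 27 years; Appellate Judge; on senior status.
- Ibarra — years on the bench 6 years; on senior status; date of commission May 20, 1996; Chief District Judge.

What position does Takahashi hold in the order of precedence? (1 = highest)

4

By office: Johansson and Marino (Justice of the Supreme Court); then Adeyemi (Presiding Appellate Judge); then Takahashi and Obi (Appellate Judge); then Ibarra (Chief District Judge).
Johansson and Marino both have years on the bench 23 years, so the next rule applies.
Johansson and Marino are each on senior status, so the next rule applies.
Among Johansson and Marino, by date of commission (later first): Johansson (Oct 14, 1998) before Marino (Aug 27, 1992).
Takahashi and Obi both have years on the bench 27 years, so the next rule applies.
Takahashi and Obi are each on senior status, so the next rule applies.
Among Takahashi and Obi, by date of commission (later first): Takahashi (Dec 14, 2000) before Obi (Jan 23, 1999).
Order: Johansson, Marino, Adeyemi, Takahashi, Obi, Ibarra. So position 4.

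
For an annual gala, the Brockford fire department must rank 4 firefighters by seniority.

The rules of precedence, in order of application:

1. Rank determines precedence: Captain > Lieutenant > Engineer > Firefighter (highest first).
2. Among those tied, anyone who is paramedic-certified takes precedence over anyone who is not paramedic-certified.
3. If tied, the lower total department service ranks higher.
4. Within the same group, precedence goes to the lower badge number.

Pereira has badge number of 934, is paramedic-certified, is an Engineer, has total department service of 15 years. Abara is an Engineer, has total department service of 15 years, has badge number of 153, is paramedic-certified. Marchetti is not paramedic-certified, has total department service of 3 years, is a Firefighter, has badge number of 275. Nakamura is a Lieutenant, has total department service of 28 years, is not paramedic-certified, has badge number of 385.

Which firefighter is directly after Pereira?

By rank: Nakamura (Lieutenant); then Abara and Pereira (Engineer); then Marchetti (Firefighter).
Abara and Pereira are each paramedic-certified, so the next rule applies.
Abara and Pereira both have total department service 15 years, so the next rule applies.
Among Abara and Pereira, by badge number (lower first): Abara (153) before Pereira (934).
Order: Nakamura, Abara, Pereira, Marchetti.

Marchetti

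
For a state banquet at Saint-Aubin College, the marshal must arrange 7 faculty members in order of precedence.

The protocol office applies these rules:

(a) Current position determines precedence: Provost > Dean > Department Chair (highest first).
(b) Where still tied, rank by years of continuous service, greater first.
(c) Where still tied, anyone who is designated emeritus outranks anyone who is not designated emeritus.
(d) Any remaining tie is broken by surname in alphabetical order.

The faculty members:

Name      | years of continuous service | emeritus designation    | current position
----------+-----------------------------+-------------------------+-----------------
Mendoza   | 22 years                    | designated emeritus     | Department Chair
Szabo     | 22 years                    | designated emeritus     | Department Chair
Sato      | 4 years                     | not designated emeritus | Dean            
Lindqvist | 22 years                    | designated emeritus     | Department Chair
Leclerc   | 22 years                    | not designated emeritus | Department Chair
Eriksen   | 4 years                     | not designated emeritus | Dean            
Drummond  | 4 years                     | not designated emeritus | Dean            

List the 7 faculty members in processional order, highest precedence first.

By current position: Drummond, Eriksen and Sato (Dean); then Lindqvist, Mendoza, Szabo and Leclerc (Department Chair).
Drummond, Eriksen and Sato all have years of continuous service 4 years, so the next rule applies.
Drummond, Eriksen and Sato are each not designated emeritus, so the next rule applies.
Among Drummond, Eriksen and Sato, alphabetically by surname: Drummond before Eriksen before Sato.
Lindqvist, Mendoza, Szabo and Leclerc all have years of continuous service 22 years, so the next rule applies.
Among Lindqvist, Mendoza, Szabo and Leclerc, designated emeritus before not designated emeritus: Lindqvist, Mendoza and Szabo (designated emeritus) before Leclerc (not designated emeritus).
Among Lindqvist, Mendoza and Szabo, alphabetically by surname: Lindqvist before Mendoza before Szabo.
Full order: Drummond, Eriksen, Sato, Lindqvist, Mendoza, Szabo, Leclerc.

Drummond, Eriksen, Sato, Lindqvist, Mendoza, Szabo, Leclerc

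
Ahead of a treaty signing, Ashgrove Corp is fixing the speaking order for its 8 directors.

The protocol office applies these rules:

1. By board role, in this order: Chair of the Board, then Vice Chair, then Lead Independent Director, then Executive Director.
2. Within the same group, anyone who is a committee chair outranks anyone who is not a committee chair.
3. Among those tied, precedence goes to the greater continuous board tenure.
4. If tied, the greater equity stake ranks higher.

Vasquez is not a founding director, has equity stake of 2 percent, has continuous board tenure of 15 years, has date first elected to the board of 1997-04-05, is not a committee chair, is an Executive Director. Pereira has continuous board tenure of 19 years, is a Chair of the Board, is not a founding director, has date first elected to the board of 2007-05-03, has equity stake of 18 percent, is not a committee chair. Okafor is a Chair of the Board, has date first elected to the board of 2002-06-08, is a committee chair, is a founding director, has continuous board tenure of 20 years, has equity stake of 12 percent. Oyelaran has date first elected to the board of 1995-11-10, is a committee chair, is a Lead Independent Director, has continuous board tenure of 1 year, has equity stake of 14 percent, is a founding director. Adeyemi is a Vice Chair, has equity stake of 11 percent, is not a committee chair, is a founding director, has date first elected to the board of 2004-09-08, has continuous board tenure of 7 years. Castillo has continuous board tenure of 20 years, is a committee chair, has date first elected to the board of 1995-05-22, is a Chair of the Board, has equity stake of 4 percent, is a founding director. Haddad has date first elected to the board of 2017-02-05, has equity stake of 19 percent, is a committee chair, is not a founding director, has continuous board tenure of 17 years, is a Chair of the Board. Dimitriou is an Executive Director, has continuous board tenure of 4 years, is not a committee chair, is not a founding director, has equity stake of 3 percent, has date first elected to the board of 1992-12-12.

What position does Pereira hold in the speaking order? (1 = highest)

4

By board role: Okafor, Castillo, Haddad and Pereira (Chair of the Board); then Adeyemi (Vice Chair); then Oyelaran (Lead Independent Director); then Vasquez and Dimitriou (Executive Director).
Among Okafor, Castillo, Haddad and Pereira, a committee chair before not a committee chair: Okafor, Castillo and Haddad (a committee chair) before Pereira (not a committee chair).
Among Okafor, Castillo and Haddad, by continuous board tenure (higher first): Okafor and Castillo (20 years) before Haddad (17 years).
Among Okafor and Castillo, by equity stake (higher first): Okafor (12 percent) before Castillo (4 percent).
Vasquez and Dimitriou are each not a committee chair, so the next rule applies.
Among Vasquez and Dimitriou, by continuous board tenure (higher first): Vasquez (15 years) before Dimitriou (4 years).
Order: Okafor, Castillo, Haddad, Pereira, Adeyemi, Oyelaran, Vasquez, Dimitriou. So position 4.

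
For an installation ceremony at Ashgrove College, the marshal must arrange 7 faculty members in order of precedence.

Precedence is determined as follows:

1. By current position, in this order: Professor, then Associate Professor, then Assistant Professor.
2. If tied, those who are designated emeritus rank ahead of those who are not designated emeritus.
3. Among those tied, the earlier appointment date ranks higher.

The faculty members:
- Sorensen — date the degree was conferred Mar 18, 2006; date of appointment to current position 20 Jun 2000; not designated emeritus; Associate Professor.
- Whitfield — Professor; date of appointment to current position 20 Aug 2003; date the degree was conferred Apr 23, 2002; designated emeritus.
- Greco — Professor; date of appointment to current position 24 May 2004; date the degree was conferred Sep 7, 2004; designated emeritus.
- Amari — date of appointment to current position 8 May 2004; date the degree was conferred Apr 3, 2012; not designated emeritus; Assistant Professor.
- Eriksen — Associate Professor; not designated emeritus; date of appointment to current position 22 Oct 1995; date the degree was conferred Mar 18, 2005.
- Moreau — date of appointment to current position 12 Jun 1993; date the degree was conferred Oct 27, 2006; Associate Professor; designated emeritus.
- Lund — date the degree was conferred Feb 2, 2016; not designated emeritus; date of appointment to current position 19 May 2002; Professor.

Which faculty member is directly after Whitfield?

By current position: Whitfield, Greco and Lund (Professor); then Moreau, Eriksen and Sorensen (Associate Professor); then Amari (Assistant Professor).
Among Whitfield, Greco and Lund, designated emeritus before not designated emeritus: Whitfield and Greco (designated emeritus) before Lund (not designated emeritus).
Among Whitfield and Greco, by date of appointment to current position (earlier first): Whitfield (20 Aug 2003) before Greco (24 May 2004).
Among Moreau, Eriksen and Sorensen, designated emeritus before not designated emeritus: Moreau (designated emeritus) before Eriksen and Sorensen (not designated emeritus).
Among Eriksen and Sorensen, by date of appointment to current position (earlier first): Eriksen (22 Oct 1995) before Sorensen (20 Jun 2000).
Order: Whitfield, Greco, Lund, Moreau, Eriksen, Sorensen, Amari.

Greco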